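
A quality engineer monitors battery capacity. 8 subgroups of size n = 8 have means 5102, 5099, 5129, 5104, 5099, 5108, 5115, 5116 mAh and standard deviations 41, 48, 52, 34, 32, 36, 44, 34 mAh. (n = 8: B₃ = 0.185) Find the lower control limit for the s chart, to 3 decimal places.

s̄ = (41 + 48 + 52 + 34 + 32 + 36 + 44 + 34) / 8 = 40.1250
LCL_s = B₃·s̄ = 0.185 × 40.1250 = 7.4231

7.423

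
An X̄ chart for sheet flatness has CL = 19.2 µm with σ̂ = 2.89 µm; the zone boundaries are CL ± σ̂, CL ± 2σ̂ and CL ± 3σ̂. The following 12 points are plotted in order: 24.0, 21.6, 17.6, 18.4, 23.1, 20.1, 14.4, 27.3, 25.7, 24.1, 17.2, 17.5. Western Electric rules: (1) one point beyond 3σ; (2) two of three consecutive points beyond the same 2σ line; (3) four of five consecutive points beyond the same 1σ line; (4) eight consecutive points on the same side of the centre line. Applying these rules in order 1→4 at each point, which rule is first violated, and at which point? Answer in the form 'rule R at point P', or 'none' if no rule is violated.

Zone of each point (C = within 1σ̂, B = 1σ̂–2σ̂, A = 2σ̂–3σ̂, * = beyond 3σ̂; sign = side of CL): 1:+B, 2:+C, 3:-C, 4:-C, 5:+B, 6:+C, 7:-B, 8:+A, 9:+A, 10:+B, 11:-C, 12:-C
Rule 2 (two of three consecutive points beyond the same 2σ limit) is satisfied at point 9.

rule 2 at point 9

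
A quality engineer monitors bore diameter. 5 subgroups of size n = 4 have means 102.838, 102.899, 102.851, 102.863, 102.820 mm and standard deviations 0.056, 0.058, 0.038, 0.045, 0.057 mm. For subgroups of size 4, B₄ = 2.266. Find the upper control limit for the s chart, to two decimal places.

0.12

s̄ = (0.056 + 0.058 + 0.038 + 0.045 + 0.057) / 5 = 0.0508
UCL_s = B₄·s̄ = 2.266 × 0.0508 = 0.1151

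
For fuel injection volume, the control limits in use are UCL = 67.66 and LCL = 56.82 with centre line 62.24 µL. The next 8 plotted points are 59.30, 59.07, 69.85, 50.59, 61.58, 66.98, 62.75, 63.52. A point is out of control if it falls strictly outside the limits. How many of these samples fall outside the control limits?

2

Compare each point to [56.82, 67.66]: sample 3 = 69.85 > UCL; sample 4 = 50.59 < LCL.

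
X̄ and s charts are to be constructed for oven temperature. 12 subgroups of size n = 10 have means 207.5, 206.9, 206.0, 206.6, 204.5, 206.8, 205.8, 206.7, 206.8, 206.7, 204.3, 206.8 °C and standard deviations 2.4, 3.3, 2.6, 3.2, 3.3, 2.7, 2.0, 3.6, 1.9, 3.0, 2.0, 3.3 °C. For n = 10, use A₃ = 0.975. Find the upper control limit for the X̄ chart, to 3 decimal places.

X̄̄ = (207.5 + 206.9 + 206.0 + 206.6 + 204.5 + 206.8 + 205.8 + 206.7 + 206.8 + 206.7 + 204.3 + 206.8) / 12 = 206.2833
s̄ = (2.4 + 3.3 + 2.6 + 3.2 + 3.3 + 2.7 + 2.0 + 3.6 + 1.9 + 3.0 + 2.0 + 3.3) / 12 = 2.7750
UCL = X̄̄ + A₃·s̄ = 206.2833 + 0.975 × 2.7750 = 208.9890

208.989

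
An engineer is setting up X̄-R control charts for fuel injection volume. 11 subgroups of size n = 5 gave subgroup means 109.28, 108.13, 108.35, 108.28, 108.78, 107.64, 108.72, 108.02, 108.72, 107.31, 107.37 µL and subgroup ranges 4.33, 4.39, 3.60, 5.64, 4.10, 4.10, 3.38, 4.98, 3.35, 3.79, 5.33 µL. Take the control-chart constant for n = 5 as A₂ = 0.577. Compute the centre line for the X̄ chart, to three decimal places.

108.236

X̄̄ = (109.28 + 108.13 + 108.35 + 108.28 + 108.78 + 107.64 + 108.72 + 108.02 + 108.72 + 107.31 + 107.37) / 11 = 1190.6000 / 11 = 108.2364
CL = X̄̄ = 108.2364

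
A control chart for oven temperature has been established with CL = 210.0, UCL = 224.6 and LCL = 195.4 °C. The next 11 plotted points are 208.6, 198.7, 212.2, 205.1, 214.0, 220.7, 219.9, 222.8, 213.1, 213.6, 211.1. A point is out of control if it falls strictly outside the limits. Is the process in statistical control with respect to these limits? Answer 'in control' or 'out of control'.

in control

All 11 points lie within [195.4, 224.6].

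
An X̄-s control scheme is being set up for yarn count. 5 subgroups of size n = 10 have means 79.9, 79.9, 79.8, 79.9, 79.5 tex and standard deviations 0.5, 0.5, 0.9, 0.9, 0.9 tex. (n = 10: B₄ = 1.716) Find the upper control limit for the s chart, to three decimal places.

1.270

s̄ = (0.5 + 0.5 + 0.9 + 0.9 + 0.9) / 5 = 0.7400
UCL_s = B₄·s̄ = 1.716 × 0.7400 = 1.2698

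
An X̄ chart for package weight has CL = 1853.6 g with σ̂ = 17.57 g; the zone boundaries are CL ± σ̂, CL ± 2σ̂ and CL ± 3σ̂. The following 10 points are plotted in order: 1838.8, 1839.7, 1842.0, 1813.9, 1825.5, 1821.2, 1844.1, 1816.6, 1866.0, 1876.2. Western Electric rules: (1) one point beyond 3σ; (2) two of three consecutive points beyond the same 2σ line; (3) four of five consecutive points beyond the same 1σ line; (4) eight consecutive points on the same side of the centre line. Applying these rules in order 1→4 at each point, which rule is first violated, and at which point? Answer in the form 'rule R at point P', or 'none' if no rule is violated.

rule 3 at point 8

Zone of each point (C = within 1σ̂, B = 1σ̂–2σ̂, A = 2σ̂–3σ̂, * = beyond 3σ̂; sign = side of CL): 1:-C, 2:-C, 3:-C, 4:-A, 5:-B, 6:-B, 7:-C, 8:-A, 9:+C, 10:+B
Rule 3 (four of five consecutive points beyond the same 1σ limit) is satisfied at point 8.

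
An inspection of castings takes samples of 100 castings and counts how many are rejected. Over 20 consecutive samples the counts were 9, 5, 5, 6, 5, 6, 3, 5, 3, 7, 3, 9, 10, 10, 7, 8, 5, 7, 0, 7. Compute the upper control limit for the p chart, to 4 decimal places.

0.1312

p̄ = Σdᵢ / (k·n) = 120 / (20 × 100) = 0.06000
UCL = p̄ + 3·√(p̄(1−p̄)/n) = 0.06000 + 3 × √(0.06000×0.94000/100) = 0.06000 + 3 × 0.02375 = 0.13125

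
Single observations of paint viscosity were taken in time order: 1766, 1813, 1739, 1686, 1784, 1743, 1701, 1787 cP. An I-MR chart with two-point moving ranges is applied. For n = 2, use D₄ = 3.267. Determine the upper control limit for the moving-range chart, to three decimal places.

205.821

Moving ranges: 47, 74, 53, 98, 41, 42, 86; M̄R̄ = 441.0000 / 7 = 63.0000
UCL_MR = D₄·M̄R̄ = 3.267 × 63.0000 = 205.8210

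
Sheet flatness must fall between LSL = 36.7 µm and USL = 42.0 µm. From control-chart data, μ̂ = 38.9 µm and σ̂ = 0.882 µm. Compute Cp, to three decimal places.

Cp = (USL − LSL) / (6σ̂) = (42.0 − 36.7) / (6 × 0.882) = 5.3000 / 5.2920 = 1.0015

1.002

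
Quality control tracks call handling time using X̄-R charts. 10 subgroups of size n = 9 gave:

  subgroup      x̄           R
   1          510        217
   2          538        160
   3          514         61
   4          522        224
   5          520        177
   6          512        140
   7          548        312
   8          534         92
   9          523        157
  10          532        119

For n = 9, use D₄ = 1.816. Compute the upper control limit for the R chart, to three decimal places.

301.274

R̄ = (217 + 160 + 61 + 224 + 177 + 140 + 312 + 92 + 157 + 119) / 10 = 1659.0000 / 10 = 165.9000
UCL_R = D₄·R̄ = 1.816 × 165.9000 = 301.2744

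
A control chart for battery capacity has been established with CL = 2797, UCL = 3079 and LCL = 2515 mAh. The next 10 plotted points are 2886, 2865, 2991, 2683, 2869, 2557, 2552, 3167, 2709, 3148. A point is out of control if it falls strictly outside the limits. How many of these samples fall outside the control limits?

2

Compare each point to [2515, 3079]: sample 8 = 3167 > UCL; sample 10 = 3148 > UCL.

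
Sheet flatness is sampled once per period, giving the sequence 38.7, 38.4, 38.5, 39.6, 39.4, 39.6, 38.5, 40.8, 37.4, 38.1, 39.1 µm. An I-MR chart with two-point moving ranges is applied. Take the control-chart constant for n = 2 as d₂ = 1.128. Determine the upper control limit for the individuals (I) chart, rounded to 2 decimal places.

41.68

X̄ = (38.7 + 38.4 + 38.5 + 39.6 + 39.4 + 39.6 + 38.5 + 40.8 + 37.4 + 38.1 + 39.1) / 11 = 38.9182
Moving ranges: 0.3, 0.1, 1.1, 0.2, 0.2, 1.1, 2.3, 3.4, 0.7, 1.0; M̄R̄ = 10.4000 / 10 = 1.0400
UCL = X̄ + 3·M̄R̄/d₂ = 38.9182 + 3 × 1.0400 / 1.128 = 41.6841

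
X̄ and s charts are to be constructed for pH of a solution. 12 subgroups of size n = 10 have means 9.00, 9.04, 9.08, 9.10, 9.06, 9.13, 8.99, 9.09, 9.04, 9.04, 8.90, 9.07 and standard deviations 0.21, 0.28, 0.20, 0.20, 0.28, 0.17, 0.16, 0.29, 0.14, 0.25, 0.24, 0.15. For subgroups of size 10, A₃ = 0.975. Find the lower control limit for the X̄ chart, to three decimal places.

8.836

X̄̄ = (9.00 + 9.04 + 9.08 + 9.10 + 9.06 + 9.13 + 8.99 + 9.09 + 9.04 + 9.04 + 8.90 + 9.07) / 12 = 9.0450
s̄ = (0.21 + 0.28 + 0.20 + 0.20 + 0.28 + 0.17 + 0.16 + 0.29 + 0.14 + 0.25 + 0.24 + 0.15) / 12 = 0.2142
LCL = X̄̄ − A₃·s̄ = 9.0450 − 0.975 × 0.2142 = 8.8362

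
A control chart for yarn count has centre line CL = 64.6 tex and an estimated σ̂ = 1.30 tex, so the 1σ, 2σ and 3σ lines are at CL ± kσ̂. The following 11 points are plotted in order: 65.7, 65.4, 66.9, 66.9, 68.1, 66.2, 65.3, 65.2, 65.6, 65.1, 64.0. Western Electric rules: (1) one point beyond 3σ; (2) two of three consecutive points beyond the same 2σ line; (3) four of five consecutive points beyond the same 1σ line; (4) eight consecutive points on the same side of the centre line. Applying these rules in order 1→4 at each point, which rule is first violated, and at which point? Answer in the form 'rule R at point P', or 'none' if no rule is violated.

rule 3 at point 6

Zone of each point (C = within 1σ̂, B = 1σ̂–2σ̂, A = 2σ̂–3σ̂, * = beyond 3σ̂; sign = side of CL): 1:+C, 2:+C, 3:+B, 4:+B, 5:+A, 6:+B, 7:+C, 8:+C, 9:+C, 10:+C, 11:-C
Rule 3 (four of five consecutive points beyond the same 1σ limit) is satisfied at point 6.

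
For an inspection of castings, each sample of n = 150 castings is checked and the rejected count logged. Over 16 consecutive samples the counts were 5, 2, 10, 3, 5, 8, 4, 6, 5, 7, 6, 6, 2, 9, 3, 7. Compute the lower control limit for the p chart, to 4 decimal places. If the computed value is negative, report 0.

p̄ = Σdᵢ / (k·n) = 88 / (16 × 150) = 0.03667
LCL = p̄ − 3·√(p̄(1−p̄)/n) = 0.03667 − 3 × 0.01535 = -0.00937 → 0 (negative, so LCL = 0)

0.0000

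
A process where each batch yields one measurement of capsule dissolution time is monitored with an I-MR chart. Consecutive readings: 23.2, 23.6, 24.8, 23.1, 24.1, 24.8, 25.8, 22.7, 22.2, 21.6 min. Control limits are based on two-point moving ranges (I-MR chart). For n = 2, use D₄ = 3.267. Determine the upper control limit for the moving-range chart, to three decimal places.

Moving ranges: 0.4, 1.2, 1.7, 1.0, 0.7, 1.0, 3.1, 0.5, 0.6; M̄R̄ = 10.2000 / 9 = 1.1333
UCL_MR = D₄·M̄R̄ = 3.267 × 1.1333 = 3.7026

3.703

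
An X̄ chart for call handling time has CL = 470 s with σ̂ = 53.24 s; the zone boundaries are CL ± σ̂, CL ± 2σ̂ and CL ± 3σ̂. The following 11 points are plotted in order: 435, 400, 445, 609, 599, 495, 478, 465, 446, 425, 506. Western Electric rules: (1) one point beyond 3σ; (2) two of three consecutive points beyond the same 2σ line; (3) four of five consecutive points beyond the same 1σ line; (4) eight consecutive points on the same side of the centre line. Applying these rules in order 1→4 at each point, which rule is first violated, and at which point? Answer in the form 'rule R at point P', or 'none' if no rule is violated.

Zone of each point (C = within 1σ̂, B = 1σ̂–2σ̂, A = 2σ̂–3σ̂, * = beyond 3σ̂; sign = side of CL): 1:-C, 2:-B, 3:-C, 4:+A, 5:+A, 6:+C, 7:+C, 8:-C, 9:-C, 10:-C, 11:+C
Rule 2 (two of three consecutive points beyond the same 2σ limit) is satisfied at point 5.

rule 2 at point 5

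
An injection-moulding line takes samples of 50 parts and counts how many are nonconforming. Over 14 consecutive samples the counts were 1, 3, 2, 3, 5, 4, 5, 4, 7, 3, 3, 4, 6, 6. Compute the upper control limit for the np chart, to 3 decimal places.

p̄ = Σdᵢ / (k·n) = 56 / (14 × 50) = 0.08000
UCL = np̄ + 3·√(np̄(1−p̄)) = 4.0000 + 3 × √(4.0000×0.92000) = 4.0000 + 3 × 1.9183 = 9.7550

9.755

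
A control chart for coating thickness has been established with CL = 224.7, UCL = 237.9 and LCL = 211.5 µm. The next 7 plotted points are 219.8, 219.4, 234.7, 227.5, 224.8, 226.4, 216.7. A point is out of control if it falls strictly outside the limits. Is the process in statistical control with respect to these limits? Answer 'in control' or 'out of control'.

in control

All 7 points lie within [211.5, 237.9].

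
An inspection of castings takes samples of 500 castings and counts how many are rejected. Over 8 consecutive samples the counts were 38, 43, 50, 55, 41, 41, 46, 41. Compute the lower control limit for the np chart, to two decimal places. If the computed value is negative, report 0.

p̄ = Σdᵢ / (k·n) = 355 / (8 × 500) = 0.08875
LCL = np̄ − 3·√(np̄(1−p̄)) = 44.3750 − 3 × 6.3590 = 25.2980

25.30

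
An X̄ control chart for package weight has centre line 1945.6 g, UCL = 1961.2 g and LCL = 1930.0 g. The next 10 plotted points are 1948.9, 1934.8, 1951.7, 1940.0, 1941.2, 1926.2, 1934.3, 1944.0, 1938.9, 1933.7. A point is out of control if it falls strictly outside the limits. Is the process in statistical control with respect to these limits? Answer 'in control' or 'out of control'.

Compare each point to [1930.0, 1961.2]: sample 6 = 1926.2 < LCL.

out of control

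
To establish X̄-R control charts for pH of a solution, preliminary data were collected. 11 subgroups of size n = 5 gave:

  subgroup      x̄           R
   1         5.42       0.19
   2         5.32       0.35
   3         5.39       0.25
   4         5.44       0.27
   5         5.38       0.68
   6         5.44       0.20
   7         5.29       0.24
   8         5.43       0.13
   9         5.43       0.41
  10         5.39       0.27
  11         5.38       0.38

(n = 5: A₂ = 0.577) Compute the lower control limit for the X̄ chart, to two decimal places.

5.22

X̄̄ = (5.42 + 5.32 + 5.39 + 5.44 + 5.38 + 5.44 + 5.29 + 5.43 + 5.43 + 5.39 + 5.38) / 11 = 59.3100 / 11 = 5.3918
R̄ = (0.19 + 0.35 + 0.25 + 0.27 + 0.68 + 0.20 + 0.24 + 0.13 + 0.41 + 0.27 + 0.38) / 11 = 3.3700 / 11 = 0.3064
LCL = X̄̄ − A₂·R̄ = 5.3918 − 0.577 × 0.3064 = 5.2150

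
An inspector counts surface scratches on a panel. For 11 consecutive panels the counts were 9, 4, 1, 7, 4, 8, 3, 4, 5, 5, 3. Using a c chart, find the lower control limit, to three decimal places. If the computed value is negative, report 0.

0.000

c̄ = (9 + 4 + 1 + 7 + 4 + 8 + 3 + 4 + 5 + 5 + 3) / 11 = 53 / 11 = 4.8182
LCL = c̄ − 3√c̄ = 4.8182 − 3 × 2.1950 = -1.7669 → 0 (cannot be negative)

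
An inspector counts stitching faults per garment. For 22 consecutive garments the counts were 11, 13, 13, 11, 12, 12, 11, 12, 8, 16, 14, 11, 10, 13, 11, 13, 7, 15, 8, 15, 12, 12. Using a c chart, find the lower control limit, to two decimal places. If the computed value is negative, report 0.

c̄ = (11 + 13 + 13 + 11 + 12 + 12 + 11 + 12 + 8 + 16 + 14 + 11 + 10 + 13 + 11 + 13 + 7 + 15 + 8 + 15 + 12 + 12) / 22 = 260 / 22 = 11.8182
LCL = c̄ − 3√c̄ = 11.8182 − 3 × 3.4378 = 1.5049

1.50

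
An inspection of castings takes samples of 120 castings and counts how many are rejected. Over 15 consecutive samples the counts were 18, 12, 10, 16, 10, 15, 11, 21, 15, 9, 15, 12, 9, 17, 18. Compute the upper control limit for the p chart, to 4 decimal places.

p̄ = Σdᵢ / (k·n) = 208 / (15 × 120) = 0.11556
UCL = p̄ + 3·√(p̄(1−p̄)/n) = 0.11556 + 3 × √(0.11556×0.88444/120) = 0.11556 + 3 × 0.02918 = 0.20311

0.2031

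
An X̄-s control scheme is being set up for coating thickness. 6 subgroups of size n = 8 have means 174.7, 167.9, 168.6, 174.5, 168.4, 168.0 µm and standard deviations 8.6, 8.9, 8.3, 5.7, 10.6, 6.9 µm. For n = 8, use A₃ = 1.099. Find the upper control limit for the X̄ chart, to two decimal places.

179.33

X̄̄ = (174.7 + 167.9 + 168.6 + 174.5 + 168.4 + 168.0) / 6 = 170.3500
s̄ = (8.6 + 8.9 + 8.3 + 5.7 + 10.6 + 6.9) / 6 = 8.1667
UCL = X̄̄ + A₃·s̄ = 170.3500 + 1.099 × 8.1667 = 179.3252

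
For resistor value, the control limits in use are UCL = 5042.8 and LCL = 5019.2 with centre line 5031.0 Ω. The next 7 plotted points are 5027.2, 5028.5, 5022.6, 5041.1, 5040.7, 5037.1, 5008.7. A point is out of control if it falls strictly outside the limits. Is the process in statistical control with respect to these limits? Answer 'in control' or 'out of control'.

Compare each point to [5019.2, 5042.8]: sample 7 = 5008.7 < LCL.

out of control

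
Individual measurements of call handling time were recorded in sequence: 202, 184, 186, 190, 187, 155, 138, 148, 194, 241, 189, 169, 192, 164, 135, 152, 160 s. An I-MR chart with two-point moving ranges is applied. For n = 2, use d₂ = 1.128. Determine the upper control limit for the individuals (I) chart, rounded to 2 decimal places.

234.82

X̄ = (202 + 184 + 186 + 190 + 187 + 155 + 138 + 148 + 194 + 241 + 189 + 169 + 192 + 164 + 135 + 152 + 160) / 17 = 175.6471
Moving ranges: 18, 2, 4, 3, 32, 17, 10, 46, 47, 52, 20, 23, 28, 29, 17, 8; M̄R̄ = 356.0000 / 16 = 22.2500
UCL = X̄ + 3·M̄R̄/d₂ = 175.6471 + 3 × 22.2500 / 1.128 = 234.8226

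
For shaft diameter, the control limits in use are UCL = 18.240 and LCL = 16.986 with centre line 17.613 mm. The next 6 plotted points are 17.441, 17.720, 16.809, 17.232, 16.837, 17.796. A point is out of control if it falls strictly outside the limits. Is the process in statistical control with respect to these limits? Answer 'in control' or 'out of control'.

out of control

Compare each point to [16.986, 18.240]: sample 3 = 16.809 < LCL; sample 5 = 16.837 < LCL.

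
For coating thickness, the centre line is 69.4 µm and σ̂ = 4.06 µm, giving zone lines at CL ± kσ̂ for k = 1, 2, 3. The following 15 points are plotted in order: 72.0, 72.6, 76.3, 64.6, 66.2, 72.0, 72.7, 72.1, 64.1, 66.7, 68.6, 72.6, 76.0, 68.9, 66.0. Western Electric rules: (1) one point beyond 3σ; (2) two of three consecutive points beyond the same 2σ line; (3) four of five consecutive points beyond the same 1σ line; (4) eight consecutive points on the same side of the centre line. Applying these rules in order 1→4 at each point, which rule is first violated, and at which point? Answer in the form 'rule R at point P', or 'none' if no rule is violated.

Zone of each point (C = within 1σ̂, B = 1σ̂–2σ̂, A = 2σ̂–3σ̂, * = beyond 3σ̂; sign = side of CL): 1:+C, 2:+C, 3:+B, 4:-B, 5:-C, 6:+C, 7:+C, 8:+C, 9:-B, 10:-C, 11:-C, 12:+C, 13:+B, 14:-C, 15:-C
No rule fires across all 15 points.

none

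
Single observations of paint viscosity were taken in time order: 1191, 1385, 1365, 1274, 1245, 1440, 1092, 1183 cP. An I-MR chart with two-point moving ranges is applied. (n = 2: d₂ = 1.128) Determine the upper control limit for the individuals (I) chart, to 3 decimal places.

1639.656

X̄ = (1191 + 1385 + 1365 + 1274 + 1245 + 1440 + 1092 + 1183) / 8 = 1271.8750
Moving ranges: 194, 20, 91, 29, 195, 348, 91; M̄R̄ = 968.0000 / 7 = 138.2857
UCL = X̄ + 3·M̄R̄/d₂ = 1271.8750 + 3 × 138.2857 / 1.128 = 1639.6562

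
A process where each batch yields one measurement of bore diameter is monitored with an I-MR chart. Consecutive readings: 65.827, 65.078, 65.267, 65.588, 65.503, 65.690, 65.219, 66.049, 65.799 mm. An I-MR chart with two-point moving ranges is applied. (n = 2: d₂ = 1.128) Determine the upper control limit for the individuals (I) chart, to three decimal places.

66.582

X̄ = (65.827 + 65.078 + 65.267 + 65.588 + 65.503 + 65.690 + 65.219 + 66.049 + 65.799) / 9 = 65.5578
Moving ranges: 0.749, 0.189, 0.321, 0.085, 0.187, 0.471, 0.830, 0.250; M̄R̄ = 3.0820 / 8 = 0.3852
UCL = X̄ + 3·M̄R̄/d₂ = 65.5578 + 3 × 0.3852 / 1.128 = 66.5824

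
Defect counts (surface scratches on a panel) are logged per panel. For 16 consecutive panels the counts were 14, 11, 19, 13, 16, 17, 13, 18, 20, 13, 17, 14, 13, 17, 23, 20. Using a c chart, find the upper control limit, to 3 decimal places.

28.172

c̄ = (14 + 11 + 19 + 13 + 16 + 17 + 13 + 18 + 20 + 13 + 17 + 14 + 13 + 17 + 23 + 20) / 16 = 258 / 16 = 16.1250
UCL = c̄ + 3√c̄ = 16.1250 + 3 × √16.1250 = 16.1250 + 3 × 4.0156 = 28.1718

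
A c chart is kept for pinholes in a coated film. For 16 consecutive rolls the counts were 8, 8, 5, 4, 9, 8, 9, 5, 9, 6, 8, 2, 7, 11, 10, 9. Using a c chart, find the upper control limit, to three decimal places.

c̄ = (8 + 8 + 5 + 4 + 9 + 8 + 9 + 5 + 9 + 6 + 8 + 2 + 7 + 11 + 10 + 9) / 16 = 118 / 16 = 7.3750
UCL = c̄ + 3√c̄ = 7.3750 + 3 × √7.3750 = 7.3750 + 3 × 2.7157 = 15.5221

15.522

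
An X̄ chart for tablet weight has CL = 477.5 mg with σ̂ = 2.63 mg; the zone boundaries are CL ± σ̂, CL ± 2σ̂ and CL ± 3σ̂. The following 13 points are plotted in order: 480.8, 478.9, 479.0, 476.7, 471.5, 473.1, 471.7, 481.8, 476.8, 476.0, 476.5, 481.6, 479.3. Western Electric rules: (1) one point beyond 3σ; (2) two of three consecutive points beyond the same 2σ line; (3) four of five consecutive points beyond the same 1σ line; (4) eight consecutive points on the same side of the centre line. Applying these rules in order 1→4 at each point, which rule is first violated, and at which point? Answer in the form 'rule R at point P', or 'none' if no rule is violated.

rule 2 at point 7

Zone of each point (C = within 1σ̂, B = 1σ̂–2σ̂, A = 2σ̂–3σ̂, * = beyond 3σ̂; sign = side of CL): 1:+B, 2:+C, 3:+C, 4:-C, 5:-A, 6:-B, 7:-A, 8:+B, 9:-C, 10:-C, 11:-C, 12:+B, 13:+C
Rule 2 (two of three consecutive points beyond the same 2σ limit) is satisfied at point 7.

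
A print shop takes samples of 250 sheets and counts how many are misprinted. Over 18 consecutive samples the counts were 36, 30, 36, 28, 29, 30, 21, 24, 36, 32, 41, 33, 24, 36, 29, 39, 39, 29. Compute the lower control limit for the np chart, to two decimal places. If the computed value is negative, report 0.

p̄ = Σdᵢ / (k·n) = 572 / (18 × 250) = 0.12711
LCL = np̄ − 3·√(np̄(1−p̄)) = 31.7778 − 3 × 5.2667 = 15.9776

15.98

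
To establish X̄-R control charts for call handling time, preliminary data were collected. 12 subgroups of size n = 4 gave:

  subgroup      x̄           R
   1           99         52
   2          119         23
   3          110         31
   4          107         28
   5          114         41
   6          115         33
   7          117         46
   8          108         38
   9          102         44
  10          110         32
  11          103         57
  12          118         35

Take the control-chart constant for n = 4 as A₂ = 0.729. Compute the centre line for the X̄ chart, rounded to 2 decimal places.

110.17

X̄̄ = (99 + 119 + 110 + 107 + 114 + 115 + 117 + 108 + 102 + 110 + 103 + 118) / 12 = 1322.0000 / 12 = 110.1667
CL = X̄̄ = 110.1667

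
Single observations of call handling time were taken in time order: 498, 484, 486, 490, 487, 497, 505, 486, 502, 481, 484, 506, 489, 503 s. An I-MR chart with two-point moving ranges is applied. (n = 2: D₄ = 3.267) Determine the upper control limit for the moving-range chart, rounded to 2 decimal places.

38.45

Moving ranges: 14, 2, 4, 3, 10, 8, 19, 16, 21, 3, 22, 17, 14; M̄R̄ = 153.0000 / 13 = 11.7692
UCL_MR = D₄·M̄R̄ = 3.267 × 11.7692 = 38.4501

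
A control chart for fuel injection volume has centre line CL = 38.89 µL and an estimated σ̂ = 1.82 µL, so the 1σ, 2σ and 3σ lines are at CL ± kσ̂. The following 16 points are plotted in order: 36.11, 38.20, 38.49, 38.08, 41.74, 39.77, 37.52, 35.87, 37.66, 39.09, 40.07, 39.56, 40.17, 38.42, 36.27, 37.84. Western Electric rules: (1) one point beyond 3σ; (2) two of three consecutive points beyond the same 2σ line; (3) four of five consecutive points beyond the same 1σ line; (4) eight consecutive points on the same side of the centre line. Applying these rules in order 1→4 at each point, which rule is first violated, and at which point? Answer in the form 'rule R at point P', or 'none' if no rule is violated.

Zone of each point (C = within 1σ̂, B = 1σ̂–2σ̂, A = 2σ̂–3σ̂, * = beyond 3σ̂; sign = side of CL): 1:-B, 2:-C, 3:-C, 4:-C, 5:+B, 6:+C, 7:-C, 8:-B, 9:-C, 10:+C, 11:+C, 12:+C, 13:+C, 14:-C, 15:-B, 16:-C
No rule fires across all 16 points.

none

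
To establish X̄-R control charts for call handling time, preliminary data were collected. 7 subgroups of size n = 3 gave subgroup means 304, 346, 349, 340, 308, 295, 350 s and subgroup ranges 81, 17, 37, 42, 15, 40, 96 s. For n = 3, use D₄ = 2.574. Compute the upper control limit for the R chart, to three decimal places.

120.610

R̄ = (81 + 17 + 37 + 42 + 15 + 40 + 96) / 7 = 328.0000 / 7 = 46.8571
UCL_R = D₄·R̄ = 2.574 × 46.8571 = 120.6103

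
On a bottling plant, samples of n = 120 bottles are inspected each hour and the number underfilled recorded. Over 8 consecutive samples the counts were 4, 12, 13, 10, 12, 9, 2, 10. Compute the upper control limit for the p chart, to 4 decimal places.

0.1471

p̄ = Σdᵢ / (k·n) = 72 / (8 × 120) = 0.07500
UCL = p̄ + 3·√(p̄(1−p̄)/n) = 0.07500 + 3 × √(0.07500×0.92500/120) = 0.07500 + 3 × 0.02404 = 0.14713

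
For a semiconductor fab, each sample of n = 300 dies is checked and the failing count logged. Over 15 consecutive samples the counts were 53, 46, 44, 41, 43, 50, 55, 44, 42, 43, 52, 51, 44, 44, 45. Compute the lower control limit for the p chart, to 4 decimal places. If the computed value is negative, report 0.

0.0922

p̄ = Σdᵢ / (k·n) = 697 / (15 × 300) = 0.15489
LCL = p̄ − 3·√(p̄(1−p̄)/n) = 0.15489 − 3 × 0.02089 = 0.09222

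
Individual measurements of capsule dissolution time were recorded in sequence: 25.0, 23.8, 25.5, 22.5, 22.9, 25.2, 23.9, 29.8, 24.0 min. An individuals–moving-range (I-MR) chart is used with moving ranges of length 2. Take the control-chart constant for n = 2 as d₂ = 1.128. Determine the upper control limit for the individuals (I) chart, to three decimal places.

X̄ = (25.0 + 23.8 + 25.5 + 22.5 + 22.9 + 25.2 + 23.9 + 29.8 + 24.0) / 9 = 24.7333
Moving ranges: 1.2, 1.7, 3.0, 0.4, 2.3, 1.3, 5.9, 5.8; M̄R̄ = 21.6000 / 8 = 2.7000
UCL = X̄ + 3·M̄R̄/d₂ = 24.7333 + 3 × 2.7000 / 1.128 = 31.9142

31.914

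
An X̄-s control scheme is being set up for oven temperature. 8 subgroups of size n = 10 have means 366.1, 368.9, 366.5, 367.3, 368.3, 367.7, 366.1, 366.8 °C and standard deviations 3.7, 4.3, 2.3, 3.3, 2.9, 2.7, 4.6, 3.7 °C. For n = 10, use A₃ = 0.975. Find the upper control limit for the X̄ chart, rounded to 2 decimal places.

370.56

X̄̄ = (366.1 + 368.9 + 366.5 + 367.3 + 368.3 + 367.7 + 366.1 + 366.8) / 8 = 367.2125
s̄ = (3.7 + 4.3 + 2.3 + 3.3 + 2.9 + 2.7 + 4.6 + 3.7) / 8 = 3.4375
UCL = X̄̄ + A₃·s̄ = 367.2125 + 0.975 × 3.4375 = 370.5641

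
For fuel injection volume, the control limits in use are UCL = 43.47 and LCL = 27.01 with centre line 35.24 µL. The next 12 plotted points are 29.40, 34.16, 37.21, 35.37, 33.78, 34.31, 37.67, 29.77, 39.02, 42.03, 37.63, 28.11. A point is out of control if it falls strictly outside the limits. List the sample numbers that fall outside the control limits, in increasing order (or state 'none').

All 12 points lie within [27.01, 43.47].

none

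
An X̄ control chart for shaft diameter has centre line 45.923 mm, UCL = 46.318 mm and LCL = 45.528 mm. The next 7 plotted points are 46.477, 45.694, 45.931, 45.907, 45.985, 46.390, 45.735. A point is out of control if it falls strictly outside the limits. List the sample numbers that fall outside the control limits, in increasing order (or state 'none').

1, 6

Compare each point to [45.528, 46.318]: sample 1 = 46.477 > UCL; sample 6 = 46.390 > UCL.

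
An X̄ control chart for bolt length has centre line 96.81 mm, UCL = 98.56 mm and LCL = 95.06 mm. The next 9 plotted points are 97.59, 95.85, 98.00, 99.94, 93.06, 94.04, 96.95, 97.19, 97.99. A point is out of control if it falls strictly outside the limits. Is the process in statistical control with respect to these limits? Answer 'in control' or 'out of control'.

out of control

Compare each point to [95.06, 98.56]: sample 4 = 99.94 > UCL; sample 5 = 93.06 < LCL; sample 6 = 94.04 < LCL.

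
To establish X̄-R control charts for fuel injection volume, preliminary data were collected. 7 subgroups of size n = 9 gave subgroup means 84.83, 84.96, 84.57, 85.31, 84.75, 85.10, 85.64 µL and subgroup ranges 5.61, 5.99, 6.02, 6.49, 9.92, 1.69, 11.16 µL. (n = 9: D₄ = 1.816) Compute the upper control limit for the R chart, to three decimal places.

R̄ = (5.61 + 5.99 + 6.02 + 6.49 + 9.92 + 1.69 + 11.16) / 7 = 46.8800 / 7 = 6.6971
UCL_R = D₄·R̄ = 1.816 × 6.6971 = 12.1620

12.162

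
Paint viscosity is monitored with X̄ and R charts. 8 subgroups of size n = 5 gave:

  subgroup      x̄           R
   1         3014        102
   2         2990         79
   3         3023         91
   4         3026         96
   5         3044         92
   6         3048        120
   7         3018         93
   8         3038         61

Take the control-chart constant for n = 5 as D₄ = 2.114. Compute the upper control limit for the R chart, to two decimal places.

193.96

R̄ = (102 + 79 + 91 + 96 + 92 + 120 + 93 + 61) / 8 = 734.0000 / 8 = 91.7500
UCL_R = D₄·R̄ = 2.114 × 91.7500 = 193.9595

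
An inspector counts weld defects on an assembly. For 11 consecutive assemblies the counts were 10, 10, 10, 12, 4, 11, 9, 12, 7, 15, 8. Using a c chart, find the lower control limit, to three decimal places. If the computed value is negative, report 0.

0.418

c̄ = (10 + 10 + 10 + 12 + 4 + 11 + 9 + 12 + 7 + 15 + 8) / 11 = 108 / 11 = 9.8182
LCL = c̄ − 3√c̄ = 9.8182 − 3 × 3.1334 = 0.4180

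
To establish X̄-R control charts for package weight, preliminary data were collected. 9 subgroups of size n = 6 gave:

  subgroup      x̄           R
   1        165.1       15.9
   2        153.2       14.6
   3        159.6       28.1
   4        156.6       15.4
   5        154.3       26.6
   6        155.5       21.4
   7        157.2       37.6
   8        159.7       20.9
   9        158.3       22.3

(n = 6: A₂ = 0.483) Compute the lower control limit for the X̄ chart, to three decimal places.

X̄̄ = (165.1 + 153.2 + 159.6 + 156.6 + 154.3 + 155.5 + 157.2 + 159.7 + 158.3) / 9 = 1419.5000 / 9 = 157.7222
R̄ = (15.9 + 14.6 + 28.1 + 15.4 + 26.6 + 21.4 + 37.6 + 20.9 + 22.3) / 9 = 202.8000 / 9 = 22.5333
LCL = X̄̄ − A₂·R̄ = 157.7222 − 0.483 × 22.5333 = 146.8386

146.839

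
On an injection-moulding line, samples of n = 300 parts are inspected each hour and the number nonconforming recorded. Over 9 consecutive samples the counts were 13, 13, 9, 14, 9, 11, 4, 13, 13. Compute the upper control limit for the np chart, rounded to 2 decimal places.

p̄ = Σdᵢ / (k·n) = 99 / (9 × 300) = 0.03667
UCL = np̄ + 3·√(np̄(1−p̄)) = 11.0000 + 3 × √(11.0000×0.96333) = 11.0000 + 3 × 3.2553 = 20.7658

20.77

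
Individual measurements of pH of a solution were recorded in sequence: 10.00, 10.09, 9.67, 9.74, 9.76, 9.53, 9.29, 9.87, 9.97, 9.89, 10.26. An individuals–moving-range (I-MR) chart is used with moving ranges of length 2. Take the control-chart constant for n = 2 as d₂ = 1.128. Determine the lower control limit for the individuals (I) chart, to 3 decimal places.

9.239

X̄ = (10.00 + 10.09 + 9.67 + 9.74 + 9.76 + 9.53 + 9.29 + 9.87 + 9.97 + 9.89 + 10.26) / 11 = 9.8245
Moving ranges: 0.09, 0.42, 0.07, 0.02, 0.23, 0.24, 0.58, 0.10, 0.08, 0.37; M̄R̄ = 2.2000 / 10 = 0.2200
LCL = X̄ − 3·M̄R̄/d₂ = 9.8245 − 3 × 0.2200 / 1.128 = 9.2394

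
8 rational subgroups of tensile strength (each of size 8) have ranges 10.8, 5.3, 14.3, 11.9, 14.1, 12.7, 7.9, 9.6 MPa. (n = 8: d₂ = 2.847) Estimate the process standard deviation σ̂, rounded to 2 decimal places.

3.80

R̄ = (10.8 + 5.3 + 14.3 + 11.9 + 14.1 + 12.7 + 7.9 + 9.6) / 8 = 10.8250
σ̂ = R̄ / d₂ = 10.8250 / 2.847 = 3.8022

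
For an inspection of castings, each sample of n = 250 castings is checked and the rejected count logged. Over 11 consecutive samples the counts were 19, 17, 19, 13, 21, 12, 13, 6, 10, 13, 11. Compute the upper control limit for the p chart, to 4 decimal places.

p̄ = Σdᵢ / (k·n) = 154 / (11 × 250) = 0.05600
UCL = p̄ + 3·√(p̄(1−p̄)/n) = 0.05600 + 3 × √(0.05600×0.94400/250) = 0.05600 + 3 × 0.01454 = 0.09962

0.0996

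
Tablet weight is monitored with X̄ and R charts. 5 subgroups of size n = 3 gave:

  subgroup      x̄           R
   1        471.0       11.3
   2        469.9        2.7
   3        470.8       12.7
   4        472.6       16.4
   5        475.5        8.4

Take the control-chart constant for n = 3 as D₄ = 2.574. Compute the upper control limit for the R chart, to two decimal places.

R̄ = (11.3 + 2.7 + 12.7 + 16.4 + 8.4) / 5 = 51.5000 / 5 = 10.3000
UCL_R = D₄·R̄ = 2.574 × 10.3000 = 26.5122

26.51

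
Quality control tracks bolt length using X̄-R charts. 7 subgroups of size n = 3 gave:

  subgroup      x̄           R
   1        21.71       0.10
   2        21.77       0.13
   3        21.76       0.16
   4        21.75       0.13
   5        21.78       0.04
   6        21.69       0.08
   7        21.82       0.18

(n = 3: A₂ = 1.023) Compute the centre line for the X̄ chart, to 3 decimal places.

21.754

X̄̄ = (21.71 + 21.77 + 21.76 + 21.75 + 21.78 + 21.69 + 21.82) / 7 = 152.2800 / 7 = 21.7543
CL = X̄̄ = 21.7543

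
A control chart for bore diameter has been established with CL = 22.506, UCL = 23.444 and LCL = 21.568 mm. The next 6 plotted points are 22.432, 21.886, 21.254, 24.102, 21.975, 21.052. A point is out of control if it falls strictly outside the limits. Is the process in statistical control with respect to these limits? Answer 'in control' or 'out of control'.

out of control

Compare each point to [21.568, 23.444]: sample 3 = 21.254 < LCL; sample 4 = 24.102 > UCL; sample 6 = 21.052 < LCL.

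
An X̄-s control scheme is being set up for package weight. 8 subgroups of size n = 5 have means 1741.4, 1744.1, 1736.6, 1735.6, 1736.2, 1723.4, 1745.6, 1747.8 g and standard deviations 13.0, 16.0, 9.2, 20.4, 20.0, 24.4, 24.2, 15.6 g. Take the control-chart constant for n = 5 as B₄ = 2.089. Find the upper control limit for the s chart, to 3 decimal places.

s̄ = (13.0 + 16.0 + 9.2 + 20.4 + 20.0 + 24.4 + 24.2 + 15.6) / 8 = 17.8500
UCL_s = B₄·s̄ = 2.089 × 17.8500 = 37.2886

37.289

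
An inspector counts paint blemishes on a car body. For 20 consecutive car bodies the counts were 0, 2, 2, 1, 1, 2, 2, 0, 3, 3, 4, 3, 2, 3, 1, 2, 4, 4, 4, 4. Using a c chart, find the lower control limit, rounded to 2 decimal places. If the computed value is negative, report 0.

0.00

c̄ = (0 + 2 + 2 + 1 + 1 + 2 + 2 + 0 + 3 + 3 + 4 + 3 + 2 + 3 + 1 + 2 + 4 + 4 + 4 + 4) / 20 = 47 / 20 = 2.3500
LCL = c̄ − 3√c̄ = 2.3500 − 3 × 1.5330 = -2.2489 → 0 (cannot be negative)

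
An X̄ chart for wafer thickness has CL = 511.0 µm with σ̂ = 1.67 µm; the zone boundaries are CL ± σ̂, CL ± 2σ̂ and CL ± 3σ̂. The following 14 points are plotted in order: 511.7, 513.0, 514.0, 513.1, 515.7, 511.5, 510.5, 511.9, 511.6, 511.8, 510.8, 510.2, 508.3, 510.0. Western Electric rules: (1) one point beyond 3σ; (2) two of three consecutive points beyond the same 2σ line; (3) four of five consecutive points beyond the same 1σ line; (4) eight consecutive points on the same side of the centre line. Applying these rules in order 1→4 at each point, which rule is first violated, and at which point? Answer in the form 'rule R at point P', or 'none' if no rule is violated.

Zone of each point (C = within 1σ̂, B = 1σ̂–2σ̂, A = 2σ̂–3σ̂, * = beyond 3σ̂; sign = side of CL): 1:+C, 2:+B, 3:+B, 4:+B, 5:+A, 6:+C, 7:-C, 8:+C, 9:+C, 10:+C, 11:-C, 12:-C, 13:-B, 14:-C
Rule 3 (four of five consecutive points beyond the same 1σ limit) is satisfied at point 5.

rule 3 at point 5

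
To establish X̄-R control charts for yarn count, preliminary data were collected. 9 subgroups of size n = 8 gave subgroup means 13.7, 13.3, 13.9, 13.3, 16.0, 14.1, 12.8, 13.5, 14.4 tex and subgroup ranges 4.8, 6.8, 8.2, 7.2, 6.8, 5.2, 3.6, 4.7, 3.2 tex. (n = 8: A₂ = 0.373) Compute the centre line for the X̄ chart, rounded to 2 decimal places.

X̄̄ = (13.7 + 13.3 + 13.9 + 13.3 + 16.0 + 14.1 + 12.8 + 13.5 + 14.4) / 9 = 125.0000 / 9 = 13.8889
CL = X̄̄ = 13.8889

13.89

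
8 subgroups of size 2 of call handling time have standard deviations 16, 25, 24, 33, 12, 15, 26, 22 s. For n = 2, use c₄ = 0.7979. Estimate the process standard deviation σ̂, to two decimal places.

27.10

s̄ = (16 + 25 + 24 + 33 + 12 + 15 + 26 + 22) / 8 = 21.6250
σ̂ = s̄ / c₄ = 21.6250 / 0.7979 = 27.1024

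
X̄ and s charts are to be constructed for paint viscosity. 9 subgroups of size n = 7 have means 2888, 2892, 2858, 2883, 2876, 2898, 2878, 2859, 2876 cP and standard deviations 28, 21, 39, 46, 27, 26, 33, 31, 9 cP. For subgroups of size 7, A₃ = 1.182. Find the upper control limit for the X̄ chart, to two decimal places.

X̄̄ = (2888 + 2892 + 2858 + 2883 + 2876 + 2898 + 2878 + 2859 + 2876) / 9 = 2878.6667
s̄ = (28 + 21 + 39 + 46 + 27 + 26 + 33 + 31 + 9) / 9 = 28.8889
UCL = X̄̄ + A₃·s̄ = 2878.6667 + 1.182 × 28.8889 = 2912.8133

2912.81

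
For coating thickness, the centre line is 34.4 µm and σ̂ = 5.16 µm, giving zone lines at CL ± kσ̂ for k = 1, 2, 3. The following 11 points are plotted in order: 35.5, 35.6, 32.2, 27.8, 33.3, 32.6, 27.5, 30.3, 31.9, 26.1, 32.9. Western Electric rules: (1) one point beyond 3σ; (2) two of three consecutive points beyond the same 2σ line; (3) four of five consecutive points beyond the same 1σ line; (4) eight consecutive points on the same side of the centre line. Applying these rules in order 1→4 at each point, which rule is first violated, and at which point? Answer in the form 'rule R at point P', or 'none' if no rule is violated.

rule 4 at point 10

Zone of each point (C = within 1σ̂, B = 1σ̂–2σ̂, A = 2σ̂–3σ̂, * = beyond 3σ̂; sign = side of CL): 1:+C, 2:+C, 3:-C, 4:-B, 5:-C, 6:-C, 7:-B, 8:-C, 9:-C, 10:-B, 11:-C
Rule 4 (eight consecutive points on the same side of the centre line) is satisfied at point 10.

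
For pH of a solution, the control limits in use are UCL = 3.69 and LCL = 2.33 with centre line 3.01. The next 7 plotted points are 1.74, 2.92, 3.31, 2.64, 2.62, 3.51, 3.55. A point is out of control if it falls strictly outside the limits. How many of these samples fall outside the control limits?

Compare each point to [2.33, 3.69]: sample 1 = 1.74 < LCL.

1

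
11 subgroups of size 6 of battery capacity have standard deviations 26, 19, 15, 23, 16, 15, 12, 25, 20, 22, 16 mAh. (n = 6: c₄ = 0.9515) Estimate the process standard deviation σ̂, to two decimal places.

19.97

s̄ = (26 + 19 + 15 + 23 + 16 + 15 + 12 + 25 + 20 + 22 + 16) / 11 = 19.0000
σ̂ = s̄ / c₄ = 19.0000 / 0.9515 = 19.9685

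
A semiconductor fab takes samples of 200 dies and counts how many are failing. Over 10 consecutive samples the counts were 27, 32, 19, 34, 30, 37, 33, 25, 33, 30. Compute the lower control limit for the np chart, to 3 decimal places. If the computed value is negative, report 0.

p̄ = Σdᵢ / (k·n) = 300 / (10 × 200) = 0.15000
LCL = np̄ − 3·√(np̄(1−p̄)) = 30.0000 − 3 × 5.0498 = 14.8507

14.851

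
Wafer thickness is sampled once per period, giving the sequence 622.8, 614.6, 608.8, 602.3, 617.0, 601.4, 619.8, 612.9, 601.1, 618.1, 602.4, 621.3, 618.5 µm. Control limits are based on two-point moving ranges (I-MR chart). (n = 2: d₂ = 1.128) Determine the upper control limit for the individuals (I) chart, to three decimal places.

643.923

X̄ = (622.8 + 614.6 + 608.8 + 602.3 + 617.0 + 601.4 + 619.8 + 612.9 + 601.1 + 618.1 + 602.4 + 621.3 + 618.5) / 13 = 612.3846
Moving ranges: 8.2, 5.8, 6.5, 14.7, 15.6, 18.4, 6.9, 11.8, 17.0, 15.7, 18.9, 2.8; M̄R̄ = 142.3000 / 12 = 11.8583
UCL = X̄ + 3·M̄R̄/d₂ = 612.3846 + 3 × 11.8583 / 1.128 = 643.9227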